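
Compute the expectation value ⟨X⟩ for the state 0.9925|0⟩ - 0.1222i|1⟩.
0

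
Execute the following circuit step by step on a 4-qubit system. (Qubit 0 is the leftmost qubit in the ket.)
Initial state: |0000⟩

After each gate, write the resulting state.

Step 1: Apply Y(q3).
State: i|0001⟩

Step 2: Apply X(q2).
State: i|0011⟩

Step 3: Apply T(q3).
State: (-1/√2 + (1/√2)i)|0011⟩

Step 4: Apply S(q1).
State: (-1/√2 + (1/√2)i)|0011⟩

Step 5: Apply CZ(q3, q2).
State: (1/√2 - (1/√2)i)|0011⟩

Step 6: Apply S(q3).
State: (1/√2 + (1/√2)i)|0011⟩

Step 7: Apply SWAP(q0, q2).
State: (1/√2 + (1/√2)i)|1001⟩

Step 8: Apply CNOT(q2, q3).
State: (1/√2 + (1/√2)i)|1001⟩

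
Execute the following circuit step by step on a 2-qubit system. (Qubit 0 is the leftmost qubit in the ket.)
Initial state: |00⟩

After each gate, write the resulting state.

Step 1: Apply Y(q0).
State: i|10⟩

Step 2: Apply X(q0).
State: i|00⟩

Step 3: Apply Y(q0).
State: -|10⟩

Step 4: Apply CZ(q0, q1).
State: -|10⟩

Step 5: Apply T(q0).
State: (-1/√2 - (1/√2)i)|10⟩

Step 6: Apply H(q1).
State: (-1/2 - (1/2)i)|10⟩ + (-1/2 - (1/2)i)|11⟩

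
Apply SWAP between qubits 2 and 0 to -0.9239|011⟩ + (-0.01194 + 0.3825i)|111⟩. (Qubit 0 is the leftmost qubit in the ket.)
-0.9239|110⟩ + (-0.01194 + 0.3825i)|111⟩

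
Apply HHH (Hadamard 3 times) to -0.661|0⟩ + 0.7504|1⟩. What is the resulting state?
0.06322|0⟩ - 0.998|1⟩

H² = I, so H^3 = H: a single Hadamard. With (a, b) = (-0.661, 0.7504), H gives ((a + b)/√2, (a − b)/√2) = (0.06322, -0.998).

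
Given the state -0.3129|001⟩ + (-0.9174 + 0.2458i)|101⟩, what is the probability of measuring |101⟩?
0.902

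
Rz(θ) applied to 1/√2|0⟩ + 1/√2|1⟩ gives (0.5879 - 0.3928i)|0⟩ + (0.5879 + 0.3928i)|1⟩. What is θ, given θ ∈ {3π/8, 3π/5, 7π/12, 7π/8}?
3π/8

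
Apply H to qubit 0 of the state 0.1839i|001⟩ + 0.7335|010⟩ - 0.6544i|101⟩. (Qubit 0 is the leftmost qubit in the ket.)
-0.3327i|001⟩ + 0.5187|010⟩ + 0.5928i|101⟩ + 0.5187|110⟩

H on qubit 0 mixes each pair of kets that differ only in qubit 0: amplitudes (a, b) of (|…0…⟩, |…1…⟩) become ((a + b)/√2, (a − b)/√2). Kets absent from the input have amplitude 0.
(|001⟩, |101⟩): (a, b) = (0.1839i, -0.6544i) → (-0.3327i, 0.5928i)
(|010⟩, |110⟩): (a, b) = (0.7335, 0) → (0.5187, 0.5187)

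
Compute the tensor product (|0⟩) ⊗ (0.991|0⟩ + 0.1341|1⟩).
0.991|00⟩ + 0.1341|01⟩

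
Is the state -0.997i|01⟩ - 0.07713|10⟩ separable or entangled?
Entangled

Writing the state as a|00⟩ + b|01⟩ + c|10⟩ + d|11⟩, it is a product state iff ad − bc = 0.
Here (a, b, c, d) = (0, -0.997i, -0.07713, 0): ad − bc = (0)(0) − (-0.997i)(-0.07713) = -0.0769i ≠ 0, so the state is entangled.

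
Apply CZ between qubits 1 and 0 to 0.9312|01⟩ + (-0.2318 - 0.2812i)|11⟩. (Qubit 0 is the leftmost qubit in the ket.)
0.9312|01⟩ + (0.2318 + 0.2812i)|11⟩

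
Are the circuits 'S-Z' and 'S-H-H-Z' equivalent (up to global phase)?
Yes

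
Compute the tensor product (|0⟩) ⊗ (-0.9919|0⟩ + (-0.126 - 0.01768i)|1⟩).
-0.9919|00⟩ + (-0.126 - 0.01768i)|01⟩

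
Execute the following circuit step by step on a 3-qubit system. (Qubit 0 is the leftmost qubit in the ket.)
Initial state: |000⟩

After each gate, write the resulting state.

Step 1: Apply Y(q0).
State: i|100⟩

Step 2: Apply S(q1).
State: i|100⟩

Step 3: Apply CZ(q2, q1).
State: i|100⟩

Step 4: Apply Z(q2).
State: i|100⟩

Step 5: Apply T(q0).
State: (-1/√2 + (1/√2)i)|100⟩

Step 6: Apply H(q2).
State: (-1/2 + (1/2)i)|100⟩ + (-1/2 + (1/2)i)|101⟩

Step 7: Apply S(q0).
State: (-1/2 - (1/2)i)|100⟩ + (-1/2 - (1/2)i)|101⟩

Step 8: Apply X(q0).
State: (-1/2 - (1/2)i)|000⟩ + (-1/2 - (1/2)i)|001⟩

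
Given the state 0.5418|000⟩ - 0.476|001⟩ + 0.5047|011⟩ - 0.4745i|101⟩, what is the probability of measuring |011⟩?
0.2547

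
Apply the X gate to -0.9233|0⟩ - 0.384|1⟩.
-0.384|0⟩ - 0.9233|1⟩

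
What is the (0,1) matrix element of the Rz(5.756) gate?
0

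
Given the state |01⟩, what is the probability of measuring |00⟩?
0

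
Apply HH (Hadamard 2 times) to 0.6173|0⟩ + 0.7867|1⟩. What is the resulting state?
0.6173|0⟩ + 0.7867|1⟩

H² = I, so an even number of Hadamards cancels: H^2 = I and the state is unchanged.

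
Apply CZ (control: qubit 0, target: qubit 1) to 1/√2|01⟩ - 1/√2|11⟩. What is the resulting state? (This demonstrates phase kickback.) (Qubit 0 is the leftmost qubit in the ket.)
1/√2|01⟩ + 1/√2|11⟩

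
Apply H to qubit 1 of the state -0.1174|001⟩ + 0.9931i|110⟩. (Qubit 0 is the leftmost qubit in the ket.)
-0.08301|001⟩ - 0.08301|011⟩ + 0.7022i|100⟩ - 0.7022i|110⟩

H on qubit 1 mixes each pair of kets that differ only in qubit 1: amplitudes (a, b) of (|…0…⟩, |…1…⟩) become ((a + b)/√2, (a − b)/√2). Kets absent from the input have amplitude 0.
(|001⟩, |011⟩): (a, b) = (-0.1174, 0) → (-0.08301, -0.08301)
(|100⟩, |110⟩): (a, b) = (0, 0.9931i) → (0.7022i, -0.7022i)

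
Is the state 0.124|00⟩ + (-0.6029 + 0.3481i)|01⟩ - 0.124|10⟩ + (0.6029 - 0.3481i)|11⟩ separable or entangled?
Separable

Writing the state as a|00⟩ + b|01⟩ + c|10⟩ + d|11⟩, it is a product state iff ad − bc = 0.
Here (a, b, c, d) = (0.124, (-0.6029 + 0.3481i), -0.124, (0.6029 - 0.3481i)): ad − bc = (0.124)(0.6029 - 0.3481i) − (-0.6029 + 0.3481i)(-0.124) = 0, so the state is separable.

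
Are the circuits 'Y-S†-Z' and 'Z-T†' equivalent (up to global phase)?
No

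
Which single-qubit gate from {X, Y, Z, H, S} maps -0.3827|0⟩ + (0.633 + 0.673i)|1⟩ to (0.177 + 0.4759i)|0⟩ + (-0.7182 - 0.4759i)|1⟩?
H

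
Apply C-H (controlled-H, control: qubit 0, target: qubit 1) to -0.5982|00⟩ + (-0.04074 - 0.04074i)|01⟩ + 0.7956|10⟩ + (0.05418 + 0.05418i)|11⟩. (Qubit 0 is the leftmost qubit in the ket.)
-0.5982|00⟩ + (-0.04074 - 0.04074i)|01⟩ + (0.6009 + 0.03831i)|10⟩ + (0.5243 - 0.03831i)|11⟩

C-H leaves the control-|0⟩ kets |00⟩, |01⟩ unchanged and applies H to qubit 1 on the control-|1⟩ pair (|10⟩, |11⟩).
H = [[1/√2, 1/√2], [1/√2, -1/√2]].
With a = amp(|10⟩) = 0.7956 and b = amp(|11⟩) = (0.05418 + 0.05418i):
new amp(|10⟩) = (1/√2)·a + (1/√2)·b = (0.6009 + 0.03831i)
new amp(|11⟩) = (1/√2)·a + (-1/√2)·b = (0.5243 - 0.03831i)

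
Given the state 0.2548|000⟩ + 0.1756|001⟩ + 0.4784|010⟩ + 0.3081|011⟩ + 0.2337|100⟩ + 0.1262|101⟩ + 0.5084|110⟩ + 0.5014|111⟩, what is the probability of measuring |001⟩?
0.03084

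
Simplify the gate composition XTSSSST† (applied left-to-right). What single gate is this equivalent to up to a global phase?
X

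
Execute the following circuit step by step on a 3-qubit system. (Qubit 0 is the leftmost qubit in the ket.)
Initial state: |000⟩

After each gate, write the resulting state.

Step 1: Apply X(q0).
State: |100⟩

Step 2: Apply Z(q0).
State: -|100⟩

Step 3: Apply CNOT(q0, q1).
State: -|110⟩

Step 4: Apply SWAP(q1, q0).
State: -|110⟩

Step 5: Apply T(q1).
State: (-1/√2 - (1/√2)i)|110⟩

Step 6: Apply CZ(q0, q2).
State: (-1/√2 - (1/√2)i)|110⟩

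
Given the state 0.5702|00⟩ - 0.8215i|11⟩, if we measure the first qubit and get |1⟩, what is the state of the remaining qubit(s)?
-i|1⟩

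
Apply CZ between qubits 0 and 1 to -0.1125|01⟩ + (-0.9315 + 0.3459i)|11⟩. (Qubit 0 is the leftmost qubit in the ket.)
-0.1125|01⟩ + (0.9315 - 0.3459i)|11⟩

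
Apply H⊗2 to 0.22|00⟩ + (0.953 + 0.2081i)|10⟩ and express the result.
(0.5865 + 0.1041i)|00⟩ + (0.5865 + 0.1041i)|01⟩ + (-0.3665 - 0.1041i)|10⟩ + (-0.3665 - 0.1041i)|11⟩

H⊗2 gives amp(|y⟩) = (1/2) Σ_x (−1)^(x·y) amp(|x⟩), where x·y is the number of positions in which both x and y have a 1.
|00⟩: (0.22 + (0.953 + 0.2081i))/2 = (0.5865 + 0.1041i)
|01⟩: (0.22 + (0.953 + 0.2081i))/2 = (0.5865 + 0.1041i)
|10⟩: (0.22 - (0.953 + 0.2081i))/2 = (-0.3665 - 0.1041i)
|11⟩: (0.22 - (0.953 + 0.2081i))/2 = (-0.3665 - 0.1041i)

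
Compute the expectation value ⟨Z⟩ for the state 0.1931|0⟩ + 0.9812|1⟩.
-0.9255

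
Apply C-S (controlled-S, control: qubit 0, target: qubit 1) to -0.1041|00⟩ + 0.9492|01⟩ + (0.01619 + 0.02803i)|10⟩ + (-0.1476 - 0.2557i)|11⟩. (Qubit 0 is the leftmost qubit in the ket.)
-0.1041|00⟩ + 0.9492|01⟩ + (0.01619 + 0.02803i)|10⟩ + (0.2557 - 0.1476i)|11⟩

C-S leaves the control-|0⟩ kets |00⟩, |01⟩ unchanged and applies S to qubit 1 on the control-|1⟩ pair (|10⟩, |11⟩).
S = [[1, 0], [0, i]].
With a = amp(|10⟩) = (0.01619 + 0.02803i) and b = amp(|11⟩) = (-0.1476 - 0.2557i):
new amp(|10⟩) = (1)·a = (0.01619 + 0.02803i)
new amp(|11⟩) = (i)·b = (0.2557 - 0.1476i)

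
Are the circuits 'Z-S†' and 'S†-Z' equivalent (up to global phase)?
Yes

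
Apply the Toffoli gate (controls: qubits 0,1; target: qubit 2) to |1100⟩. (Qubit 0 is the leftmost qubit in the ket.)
|1110⟩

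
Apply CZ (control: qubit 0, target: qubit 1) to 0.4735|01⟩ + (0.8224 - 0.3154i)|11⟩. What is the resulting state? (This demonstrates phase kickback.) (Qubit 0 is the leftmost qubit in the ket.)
0.4735|01⟩ + (-0.8224 + 0.3154i)|11⟩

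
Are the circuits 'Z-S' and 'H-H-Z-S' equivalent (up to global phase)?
Yes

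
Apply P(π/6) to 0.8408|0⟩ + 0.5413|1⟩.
0.8408|0⟩ + (0.4688 + 0.2707i)|1⟩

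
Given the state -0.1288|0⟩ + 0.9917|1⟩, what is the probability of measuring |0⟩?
0.01659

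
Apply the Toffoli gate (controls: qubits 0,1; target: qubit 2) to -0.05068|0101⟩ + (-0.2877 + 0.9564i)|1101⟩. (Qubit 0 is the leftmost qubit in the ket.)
-0.05068|0101⟩ + (-0.2877 + 0.9564i)|1111⟩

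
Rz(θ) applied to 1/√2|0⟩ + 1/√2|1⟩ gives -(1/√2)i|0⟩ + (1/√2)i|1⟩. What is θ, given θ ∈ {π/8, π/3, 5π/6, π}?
π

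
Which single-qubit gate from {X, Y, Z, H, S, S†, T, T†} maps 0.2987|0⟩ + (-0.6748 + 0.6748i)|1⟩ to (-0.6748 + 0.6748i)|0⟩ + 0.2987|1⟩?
X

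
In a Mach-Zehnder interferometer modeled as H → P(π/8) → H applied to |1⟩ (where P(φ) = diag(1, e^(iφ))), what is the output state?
(0.03806 - 0.1913i)|0⟩ + (0.9619 + 0.1913i)|1⟩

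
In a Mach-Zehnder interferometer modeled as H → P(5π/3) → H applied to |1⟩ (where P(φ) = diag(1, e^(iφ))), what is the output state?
(0.25 + 0.433i)|0⟩ + (0.75 - 0.433i)|1⟩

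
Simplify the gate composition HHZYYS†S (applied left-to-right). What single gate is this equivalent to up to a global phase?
Z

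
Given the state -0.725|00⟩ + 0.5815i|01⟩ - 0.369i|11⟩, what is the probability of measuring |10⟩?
0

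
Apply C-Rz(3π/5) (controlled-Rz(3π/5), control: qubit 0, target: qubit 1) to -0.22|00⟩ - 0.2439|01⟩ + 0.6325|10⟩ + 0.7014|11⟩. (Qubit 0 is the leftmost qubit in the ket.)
-0.22|00⟩ - 0.2439|01⟩ + (0.3718 - 0.5117i)|10⟩ + (0.4123 + 0.5674i)|11⟩

C-Rz(3π/5) leaves the control-|0⟩ kets |00⟩, |01⟩ unchanged and applies Rz(3π/5) to qubit 1 on the control-|1⟩ pair (|10⟩, |11⟩).
Rz(3π/5) = [[e^(−iθ/2), 0], [0, e^(iθ/2)]] with e^(±iθ/2) = cos(θ/2) ± i·sin(θ/2); θ = 3π/5, cos(θ/2) ≈ 0.587785, sin(θ/2) ≈ 0.809017.
With a = amp(|10⟩) = 0.6325 and b = amp(|11⟩) = 0.7014:
new amp(|10⟩) = (0.587785 - 0.809017i)·a = (0.3718 - 0.5117i)
new amp(|11⟩) = (0.587785 + 0.809017i)·b = (0.4123 + 0.5674i)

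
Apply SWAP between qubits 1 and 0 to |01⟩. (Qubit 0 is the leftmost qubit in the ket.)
|10⟩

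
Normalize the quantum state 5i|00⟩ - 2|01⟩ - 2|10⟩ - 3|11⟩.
0.7715i|00⟩ - 0.3086|01⟩ - 0.3086|10⟩ - 0.4629|11⟩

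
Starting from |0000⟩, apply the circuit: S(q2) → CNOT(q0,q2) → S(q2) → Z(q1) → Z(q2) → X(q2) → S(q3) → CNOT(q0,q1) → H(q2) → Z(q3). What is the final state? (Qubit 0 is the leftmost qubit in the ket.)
1/√2|0000⟩ - 1/√2|0010⟩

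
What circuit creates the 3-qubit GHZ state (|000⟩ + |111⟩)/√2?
H(q0) → CNOT(q0,q1) → CNOT(q0,q2)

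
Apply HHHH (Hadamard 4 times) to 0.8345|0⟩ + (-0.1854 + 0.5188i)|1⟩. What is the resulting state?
0.8345|0⟩ + (-0.1854 + 0.5188i)|1⟩

H² = I, so an even number of Hadamards cancels: H^4 = I and the state is unchanged.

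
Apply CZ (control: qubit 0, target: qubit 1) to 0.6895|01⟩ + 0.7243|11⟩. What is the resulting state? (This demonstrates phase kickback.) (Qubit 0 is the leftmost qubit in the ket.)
0.6895|01⟩ - 0.7243|11⟩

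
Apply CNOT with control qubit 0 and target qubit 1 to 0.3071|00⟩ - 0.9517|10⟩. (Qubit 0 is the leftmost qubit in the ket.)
0.3071|00⟩ - 0.9517|11⟩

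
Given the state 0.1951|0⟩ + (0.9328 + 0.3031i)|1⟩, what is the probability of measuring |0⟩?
0.03806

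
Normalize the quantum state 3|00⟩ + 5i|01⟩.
0.5145|00⟩ + 0.8575i|01⟩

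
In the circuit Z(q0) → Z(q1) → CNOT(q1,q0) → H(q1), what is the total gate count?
4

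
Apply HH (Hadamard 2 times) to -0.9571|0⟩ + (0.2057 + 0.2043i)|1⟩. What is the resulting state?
-0.9571|0⟩ + (0.2057 + 0.2043i)|1⟩

H² = I, so an even number of Hadamards cancels: H^2 = I and the state is unchanged.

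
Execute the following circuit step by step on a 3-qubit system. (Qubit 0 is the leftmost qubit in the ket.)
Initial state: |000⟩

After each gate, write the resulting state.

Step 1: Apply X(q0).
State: |100⟩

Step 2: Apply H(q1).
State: 1/√2|100⟩ + 1/√2|110⟩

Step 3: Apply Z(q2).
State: 1/√2|100⟩ + 1/√2|110⟩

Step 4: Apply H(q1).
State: |100⟩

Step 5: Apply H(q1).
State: 1/√2|100⟩ + 1/√2|110⟩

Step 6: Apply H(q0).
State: 1/2|000⟩ + 1/2|010⟩ - 1/2|100⟩ - 1/2|110⟩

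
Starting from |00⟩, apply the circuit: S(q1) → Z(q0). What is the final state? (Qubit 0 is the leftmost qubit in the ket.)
|00⟩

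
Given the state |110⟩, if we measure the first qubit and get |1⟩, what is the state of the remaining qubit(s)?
|10⟩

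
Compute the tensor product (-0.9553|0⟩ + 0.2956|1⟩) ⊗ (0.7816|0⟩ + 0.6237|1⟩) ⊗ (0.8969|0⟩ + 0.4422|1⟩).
-0.6697|000⟩ - 0.3302|001⟩ - 0.5344|010⟩ - 0.2635|011⟩ + 0.2072|100⟩ + 0.1022|101⟩ + 0.1654|110⟩ + 0.08153|111⟩

amp(|b₁b₂…⟩) = product of the factor amplitudes for bits b₁, b₂, …; only kets whose every factor amplitude is nonzero survive.
|000⟩: (-0.9553)(0.7816)(0.8969) = -0.6697
|001⟩: (-0.9553)(0.7816)(0.4422) = -0.3302
|010⟩: (-0.9553)(0.6237)(0.8969) = -0.5344
|011⟩: (-0.9553)(0.6237)(0.4422) = -0.2635
|100⟩: (0.2956)(0.7816)(0.8969) = 0.2072
|101⟩: (0.2956)(0.7816)(0.4422) = 0.1022
|110⟩: (0.2956)(0.6237)(0.8969) = 0.1654
|111⟩: (0.2956)(0.6237)(0.4422) = 0.08153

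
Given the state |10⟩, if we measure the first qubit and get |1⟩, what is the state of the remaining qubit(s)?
|0⟩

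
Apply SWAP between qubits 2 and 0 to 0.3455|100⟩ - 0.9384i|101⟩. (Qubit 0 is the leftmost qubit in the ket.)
0.3455|001⟩ - 0.9384i|101⟩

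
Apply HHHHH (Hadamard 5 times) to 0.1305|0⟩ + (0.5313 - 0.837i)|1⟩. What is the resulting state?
(0.468 - 0.5918i)|0⟩ + (-0.2834 + 0.5918i)|1⟩

H² = I, so H^5 = H: a single Hadamard. With (a, b) = (0.1305, (0.5313 - 0.837i)), H gives ((a + b)/√2, (a − b)/√2) = ((0.468 - 0.5918i), (-0.2834 + 0.5918i)).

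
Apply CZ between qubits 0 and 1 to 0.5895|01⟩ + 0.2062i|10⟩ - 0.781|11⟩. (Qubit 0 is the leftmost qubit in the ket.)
0.5895|01⟩ + 0.2062i|10⟩ + 0.781|11⟩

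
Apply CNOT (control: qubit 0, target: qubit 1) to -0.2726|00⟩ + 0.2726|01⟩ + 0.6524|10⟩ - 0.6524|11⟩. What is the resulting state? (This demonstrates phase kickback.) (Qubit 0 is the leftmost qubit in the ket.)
-0.2726|00⟩ + 0.2726|01⟩ - 0.6524|10⟩ + 0.6524|11⟩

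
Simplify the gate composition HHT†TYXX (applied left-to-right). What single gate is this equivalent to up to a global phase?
Y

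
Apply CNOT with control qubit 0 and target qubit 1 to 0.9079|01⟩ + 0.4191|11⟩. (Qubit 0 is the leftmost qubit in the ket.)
0.9079|01⟩ + 0.4191|10⟩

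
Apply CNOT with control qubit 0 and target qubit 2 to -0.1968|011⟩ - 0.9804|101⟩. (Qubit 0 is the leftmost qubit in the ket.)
-0.1968|011⟩ - 0.9804|100⟩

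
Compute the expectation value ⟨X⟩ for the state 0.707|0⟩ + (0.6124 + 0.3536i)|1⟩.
0.8659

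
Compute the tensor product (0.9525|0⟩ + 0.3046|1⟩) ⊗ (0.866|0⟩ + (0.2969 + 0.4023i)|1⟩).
0.8249|00⟩ + (0.2828 + 0.3832i)|01⟩ + 0.2638|10⟩ + (0.09044 + 0.1225i)|11⟩

amp(|b₁b₂…⟩) = product of the factor amplitudes for bits b₁, b₂, …; only kets whose every factor amplitude is nonzero survive.
|00⟩: (0.9525)(0.866) = 0.8249
|01⟩: (0.9525)(0.2969 + 0.4023i) = (0.2828 + 0.3832i)
|10⟩: (0.3046)(0.866) = 0.2638
|11⟩: (0.3046)(0.2969 + 0.4023i) = (0.09044 + 0.1225i)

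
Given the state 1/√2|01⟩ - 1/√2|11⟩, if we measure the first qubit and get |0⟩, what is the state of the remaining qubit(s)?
|1⟩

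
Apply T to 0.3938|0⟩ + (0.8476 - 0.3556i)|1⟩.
0.3938|0⟩ + (0.8508 + 0.3479i)|1⟩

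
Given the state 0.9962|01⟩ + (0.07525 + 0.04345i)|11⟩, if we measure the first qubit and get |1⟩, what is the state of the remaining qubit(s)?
(0.866 + 0.5i)|1⟩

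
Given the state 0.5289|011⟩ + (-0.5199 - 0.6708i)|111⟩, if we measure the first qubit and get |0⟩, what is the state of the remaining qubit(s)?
|11⟩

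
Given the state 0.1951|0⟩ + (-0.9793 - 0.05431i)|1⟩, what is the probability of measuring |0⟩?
0.03806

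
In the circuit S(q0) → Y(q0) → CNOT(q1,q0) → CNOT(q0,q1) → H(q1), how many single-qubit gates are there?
3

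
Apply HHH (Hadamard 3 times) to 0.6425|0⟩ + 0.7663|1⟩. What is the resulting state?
0.9962|0⟩ - 0.08754|1⟩

H² = I, so H^3 = H: a single Hadamard. With (a, b) = (0.6425, 0.7663), H gives ((a + b)/√2, (a − b)/√2) = (0.9962, -0.08754).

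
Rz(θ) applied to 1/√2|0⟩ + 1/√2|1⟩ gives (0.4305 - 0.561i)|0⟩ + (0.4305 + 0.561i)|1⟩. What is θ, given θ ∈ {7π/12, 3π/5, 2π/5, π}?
7π/12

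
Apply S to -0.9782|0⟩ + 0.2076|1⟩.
-0.9782|0⟩ + 0.2076i|1⟩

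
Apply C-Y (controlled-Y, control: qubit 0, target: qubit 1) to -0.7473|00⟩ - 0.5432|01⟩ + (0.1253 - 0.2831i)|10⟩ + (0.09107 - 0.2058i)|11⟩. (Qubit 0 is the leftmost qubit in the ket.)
-0.7473|00⟩ - 0.5432|01⟩ + (-0.2058 - 0.09107i)|10⟩ + (0.2831 + 0.1253i)|11⟩

C-Y leaves the control-|0⟩ kets |00⟩, |01⟩ unchanged and applies Y to qubit 1 on the control-|1⟩ pair (|10⟩, |11⟩).
Y = [[0, -i], [i, 0]].
With a = amp(|10⟩) = (0.1253 - 0.2831i) and b = amp(|11⟩) = (0.09107 - 0.2058i):
new amp(|10⟩) = (-i)·b = (-0.2058 - 0.09107i)
new amp(|11⟩) = (i)·a = (0.2831 + 0.1253i)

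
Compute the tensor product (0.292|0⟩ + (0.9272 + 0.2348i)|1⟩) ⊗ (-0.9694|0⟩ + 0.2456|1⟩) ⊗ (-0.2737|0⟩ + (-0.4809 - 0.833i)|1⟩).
0.07747|000⟩ + (0.1361 + 0.2358i)|001⟩ - 0.01963|010⟩ + (-0.03449 - 0.05974i)|011⟩ + (0.246 + 0.0623i)|100⟩ + (0.2426 + 0.8582i)|101⟩ + (-0.06233 - 0.01578i)|110⟩ + (-0.06147 - 0.2174i)|111⟩

amp(|b₁b₂…⟩) = product of the factor amplitudes for bits b₁, b₂, …; only kets whose every factor amplitude is nonzero survive.
|000⟩: (0.292)(-0.9694)(-0.2737) = 0.07747
|001⟩: (0.292)(-0.9694)(-0.4809 - 0.833i) = (0.1361 + 0.2358i)
|010⟩: (0.292)(0.2456)(-0.2737) = -0.01963
|011⟩: (0.292)(0.2456)(-0.4809 - 0.833i) = (-0.03449 - 0.05974i)
|100⟩: (0.9272 + 0.2348i)(-0.9694)(-0.2737) = (0.246 + 0.0623i)
|101⟩: (0.9272 + 0.2348i)(-0.9694)(-0.4809 - 0.833i) = (0.2426 + 0.8582i)
|110⟩: (0.9272 + 0.2348i)(0.2456)(-0.2737) = (-0.06233 - 0.01578i)
|111⟩: (0.9272 + 0.2348i)(0.2456)(-0.4809 - 0.833i) = (-0.06147 - 0.2174i)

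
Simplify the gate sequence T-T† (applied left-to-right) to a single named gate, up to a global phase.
I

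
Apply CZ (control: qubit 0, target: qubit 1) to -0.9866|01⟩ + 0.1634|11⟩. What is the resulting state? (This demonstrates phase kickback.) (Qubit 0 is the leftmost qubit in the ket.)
-0.9866|01⟩ - 0.1634|11⟩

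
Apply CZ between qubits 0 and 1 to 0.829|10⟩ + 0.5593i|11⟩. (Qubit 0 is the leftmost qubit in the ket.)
0.829|10⟩ - 0.5593i|11⟩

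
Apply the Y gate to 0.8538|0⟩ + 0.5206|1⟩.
-0.5206i|0⟩ + 0.8538i|1⟩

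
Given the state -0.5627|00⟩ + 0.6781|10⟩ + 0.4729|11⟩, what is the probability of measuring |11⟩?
0.2236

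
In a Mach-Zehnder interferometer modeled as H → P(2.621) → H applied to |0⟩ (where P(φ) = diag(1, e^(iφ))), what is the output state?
(0.06624 + 0.2487i)|0⟩ + (0.9338 - 0.2487i)|1⟩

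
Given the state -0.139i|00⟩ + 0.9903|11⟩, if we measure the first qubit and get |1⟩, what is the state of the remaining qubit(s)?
|1⟩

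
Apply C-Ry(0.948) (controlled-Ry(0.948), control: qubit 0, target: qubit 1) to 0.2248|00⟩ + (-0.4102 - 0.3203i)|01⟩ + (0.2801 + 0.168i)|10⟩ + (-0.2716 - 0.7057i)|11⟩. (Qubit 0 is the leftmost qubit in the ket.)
0.2248|00⟩ + (-0.4102 - 0.3203i)|01⟩ + (0.3732 + 0.4716i)|10⟩ + (-0.1138 - 0.5512i)|11⟩

C-Ry(0.948) leaves the control-|0⟩ kets |00⟩, |01⟩ unchanged and applies Ry(0.948) to qubit 1 on the control-|1⟩ pair (|10⟩, |11⟩).
Ry(0.948) = [[cos(θ/2), −sin(θ/2)], [sin(θ/2), cos(θ/2)]]; θ = 0.948, cos(θ/2) ≈ 0.88975, sin(θ/2) ≈ 0.456449.
With a = amp(|10⟩) = (0.2801 + 0.168i) and b = amp(|11⟩) = (-0.2716 - 0.7057i):
new amp(|10⟩) = (0.88975)·a + (-0.456449)·b = (0.3732 + 0.4716i)
new amp(|11⟩) = (0.456449)·a + (0.88975)·b = (-0.1138 - 0.5512i)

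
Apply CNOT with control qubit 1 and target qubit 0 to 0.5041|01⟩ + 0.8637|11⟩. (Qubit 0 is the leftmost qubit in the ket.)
0.8637|01⟩ + 0.5041|11⟩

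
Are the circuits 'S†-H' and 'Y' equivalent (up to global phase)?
No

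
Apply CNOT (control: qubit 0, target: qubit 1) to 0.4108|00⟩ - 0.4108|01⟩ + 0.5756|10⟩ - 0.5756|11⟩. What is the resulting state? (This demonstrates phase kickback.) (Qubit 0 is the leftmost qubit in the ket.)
0.4108|00⟩ - 0.4108|01⟩ - 0.5756|10⟩ + 0.5756|11⟩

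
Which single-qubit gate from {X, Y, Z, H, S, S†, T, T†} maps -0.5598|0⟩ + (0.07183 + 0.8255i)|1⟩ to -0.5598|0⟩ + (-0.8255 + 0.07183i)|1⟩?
S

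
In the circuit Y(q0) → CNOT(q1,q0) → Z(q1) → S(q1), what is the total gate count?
4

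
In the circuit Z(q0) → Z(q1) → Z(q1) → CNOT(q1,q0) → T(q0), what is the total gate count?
5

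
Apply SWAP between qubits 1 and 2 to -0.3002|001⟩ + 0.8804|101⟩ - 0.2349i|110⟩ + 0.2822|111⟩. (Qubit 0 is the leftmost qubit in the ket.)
-0.3002|010⟩ - 0.2349i|101⟩ + 0.8804|110⟩ + 0.2822|111⟩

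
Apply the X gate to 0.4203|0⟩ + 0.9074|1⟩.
0.9074|0⟩ + 0.4203|1⟩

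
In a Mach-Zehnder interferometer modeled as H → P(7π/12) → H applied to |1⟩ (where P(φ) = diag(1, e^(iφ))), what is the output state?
(0.6294 - 0.483i)|0⟩ + (0.3706 + 0.483i)|1⟩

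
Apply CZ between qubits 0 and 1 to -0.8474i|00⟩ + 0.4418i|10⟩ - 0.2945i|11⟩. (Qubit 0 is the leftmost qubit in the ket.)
-0.8474i|00⟩ + 0.4418i|10⟩ + 0.2945i|11⟩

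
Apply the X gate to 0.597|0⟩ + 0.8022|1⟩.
0.8022|0⟩ + 0.597|1⟩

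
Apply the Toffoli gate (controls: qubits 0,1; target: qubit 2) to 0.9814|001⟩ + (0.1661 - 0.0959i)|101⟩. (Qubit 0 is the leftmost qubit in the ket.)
0.9814|001⟩ + (0.1661 - 0.0959i)|101⟩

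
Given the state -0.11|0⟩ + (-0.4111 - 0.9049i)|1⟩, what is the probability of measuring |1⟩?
0.9878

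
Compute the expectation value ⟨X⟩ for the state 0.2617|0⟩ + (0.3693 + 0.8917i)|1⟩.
0.1933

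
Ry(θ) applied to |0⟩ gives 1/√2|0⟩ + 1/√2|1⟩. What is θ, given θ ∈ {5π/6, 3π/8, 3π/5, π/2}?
π/2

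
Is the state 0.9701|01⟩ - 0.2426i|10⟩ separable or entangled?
Entangled

Writing the state as a|00⟩ + b|01⟩ + c|10⟩ + d|11⟩, it is a product state iff ad − bc = 0.
Here (a, b, c, d) = (0, 0.9701, -0.2426i, 0): ad − bc = (0)(0) − (0.9701)(-0.2426i) = 0.2353i ≠ 0, so the state is entangled.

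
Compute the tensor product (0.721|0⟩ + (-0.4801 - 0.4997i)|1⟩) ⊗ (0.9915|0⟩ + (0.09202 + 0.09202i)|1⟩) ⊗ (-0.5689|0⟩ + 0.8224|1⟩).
-0.4067|000⟩ + 0.5879|001⟩ + (-0.03774 - 0.03774i)|010⟩ + (0.05456 + 0.05456i)|011⟩ + (0.2708 + 0.2819i)|100⟩ + (-0.3915 - 0.4075i)|101⟩ + (-0.001026 + 0.05129i)|110⟩ + (0.001483 - 0.07415i)|111⟩

amp(|b₁b₂…⟩) = product of the factor amplitudes for bits b₁, b₂, …; only kets whose every factor amplitude is nonzero survive.
|000⟩: (0.721)(0.9915)(-0.5689) = -0.4067
|001⟩: (0.721)(0.9915)(0.8224) = 0.5879
|010⟩: (0.721)(0.09202 + 0.09202i)(-0.5689) = (-0.03774 - 0.03774i)
|011⟩: (0.721)(0.09202 + 0.09202i)(0.8224) = (0.05456 + 0.05456i)
|100⟩: (-0.4801 - 0.4997i)(0.9915)(-0.5689) = (0.2708 + 0.2819i)
|101⟩: (-0.4801 - 0.4997i)(0.9915)(0.8224) = (-0.3915 - 0.4075i)
|110⟩: (-0.4801 - 0.4997i)(0.09202 + 0.09202i)(-0.5689) = (-0.001026 + 0.05129i)
|111⟩: (-0.4801 - 0.4997i)(0.09202 + 0.09202i)(0.8224) = (0.001483 - 0.07415i)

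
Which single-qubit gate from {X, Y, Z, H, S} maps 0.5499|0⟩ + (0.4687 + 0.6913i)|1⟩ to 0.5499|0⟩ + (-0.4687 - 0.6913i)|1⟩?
Z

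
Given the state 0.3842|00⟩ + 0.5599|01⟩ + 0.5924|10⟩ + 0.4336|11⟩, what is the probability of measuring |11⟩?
0.188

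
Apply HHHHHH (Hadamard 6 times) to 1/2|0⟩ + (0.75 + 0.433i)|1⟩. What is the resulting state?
1/2|0⟩ + (0.75 + 0.433i)|1⟩

H² = I, so an even number of Hadamards cancels: H^6 = I and the state is unchanged.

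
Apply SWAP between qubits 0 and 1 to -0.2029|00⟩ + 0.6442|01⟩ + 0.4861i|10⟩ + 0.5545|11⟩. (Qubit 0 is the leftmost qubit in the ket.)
-0.2029|00⟩ + 0.4861i|01⟩ + 0.6442|10⟩ + 0.5545|11⟩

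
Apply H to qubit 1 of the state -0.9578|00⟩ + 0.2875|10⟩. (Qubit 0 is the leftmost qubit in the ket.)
-0.6773|00⟩ - 0.6773|01⟩ + 0.2033|10⟩ + 0.2033|11⟩

H on qubit 1 mixes each pair of kets that differ only in qubit 1: amplitudes (a, b) of (|…0…⟩, |…1…⟩) become ((a + b)/√2, (a − b)/√2). Kets absent from the input have amplitude 0.
(|00⟩, |01⟩): (a, b) = (-0.9578, 0) → (-0.6773, -0.6773)
(|10⟩, |11⟩): (a, b) = (0.2875, 0) → (0.2033, 0.2033)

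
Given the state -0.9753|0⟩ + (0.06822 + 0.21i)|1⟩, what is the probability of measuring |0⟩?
0.9512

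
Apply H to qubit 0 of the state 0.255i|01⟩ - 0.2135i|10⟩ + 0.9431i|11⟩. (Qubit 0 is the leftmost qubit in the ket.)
-0.151i|00⟩ + 0.8472i|01⟩ + 0.151i|10⟩ - 0.4866i|11⟩

H on qubit 0 mixes each pair of kets that differ only in qubit 0: amplitudes (a, b) of (|…0…⟩, |…1…⟩) become ((a + b)/√2, (a − b)/√2). Kets absent from the input have amplitude 0.
(|00⟩, |10⟩): (a, b) = (0, -0.2135i) → (-0.151i, 0.151i)
(|01⟩, |11⟩): (a, b) = (0.255i, 0.9431i) → (0.8472i, -0.4866i)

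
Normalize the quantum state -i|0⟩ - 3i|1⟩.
-0.3162i|0⟩ - 0.9487i|1⟩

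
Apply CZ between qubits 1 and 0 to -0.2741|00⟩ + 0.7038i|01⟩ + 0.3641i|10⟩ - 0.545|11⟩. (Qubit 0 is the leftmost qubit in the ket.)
-0.2741|00⟩ + 0.7038i|01⟩ + 0.3641i|10⟩ + 0.545|11⟩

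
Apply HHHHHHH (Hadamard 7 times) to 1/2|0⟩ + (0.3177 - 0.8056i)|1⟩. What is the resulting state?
(0.5782 - 0.5696i)|0⟩ + (0.1289 + 0.5696i)|1⟩

H² = I, so H^7 = H: a single Hadamard. With (a, b) = (1/2, (0.3177 - 0.8056i)), H gives ((a + b)/√2, (a − b)/√2) = ((0.5782 - 0.5696i), (0.1289 + 0.5696i)).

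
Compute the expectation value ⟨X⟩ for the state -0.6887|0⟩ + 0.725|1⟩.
-0.9986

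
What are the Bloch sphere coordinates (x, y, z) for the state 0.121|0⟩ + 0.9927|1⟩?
(0.2402, 0, -0.9708)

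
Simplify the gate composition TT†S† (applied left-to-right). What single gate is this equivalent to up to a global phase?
S†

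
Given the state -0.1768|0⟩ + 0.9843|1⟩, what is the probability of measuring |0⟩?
0.03126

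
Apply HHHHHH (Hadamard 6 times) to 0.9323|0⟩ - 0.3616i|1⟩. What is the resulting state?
0.9323|0⟩ - 0.3616i|1⟩

H² = I, so an even number of Hadamards cancels: H^6 = I and the state is unchanged.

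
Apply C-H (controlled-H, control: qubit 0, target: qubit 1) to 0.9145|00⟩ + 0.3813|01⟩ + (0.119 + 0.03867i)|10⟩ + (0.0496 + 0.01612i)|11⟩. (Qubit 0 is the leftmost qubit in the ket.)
0.9145|00⟩ + 0.3813|01⟩ + (0.1192 + 0.03874i)|10⟩ + (0.04907 + 0.01595i)|11⟩

C-H leaves the control-|0⟩ kets |00⟩, |01⟩ unchanged and applies H to qubit 1 on the control-|1⟩ pair (|10⟩, |11⟩).
H = [[1/√2, 1/√2], [1/√2, -1/√2]].
With a = amp(|10⟩) = (0.119 + 0.03867i) and b = amp(|11⟩) = (0.0496 + 0.01612i):
new amp(|10⟩) = (1/√2)·a + (1/√2)·b = (0.1192 + 0.03874i)
new amp(|11⟩) = (1/√2)·a + (-1/√2)·b = (0.04907 + 0.01595i)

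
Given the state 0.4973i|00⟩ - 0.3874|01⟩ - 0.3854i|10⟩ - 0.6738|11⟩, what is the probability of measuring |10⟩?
0.1485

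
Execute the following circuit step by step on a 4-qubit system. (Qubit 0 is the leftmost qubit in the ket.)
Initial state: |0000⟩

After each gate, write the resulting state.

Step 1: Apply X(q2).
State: |0010⟩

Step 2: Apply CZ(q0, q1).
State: |0010⟩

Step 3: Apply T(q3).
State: |0010⟩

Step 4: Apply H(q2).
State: 1/√2|0000⟩ - 1/√2|0010⟩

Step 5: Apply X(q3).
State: 1/√2|0001⟩ - 1/√2|0011⟩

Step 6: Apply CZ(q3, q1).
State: 1/√2|0001⟩ - 1/√2|0011⟩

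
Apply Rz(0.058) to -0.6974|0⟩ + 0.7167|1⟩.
(-0.6971 + 0.02022i)|0⟩ + (0.7164 + 0.02078i)|1⟩

Rz(0.058) = [[e^(−iθ/2), 0], [0, e^(iθ/2)]] with e^(±iθ/2) = cos(θ/2) ± i·sin(θ/2); θ = 0.058, cos(θ/2) ≈ 0.99958, sin(θ/2) ≈ 0.0289959.
With a = amp(|0⟩) = -0.6974 and b = amp(|1⟩) = 0.7167:
new amp(|0⟩) = (0.99958 - 0.0289959i)·a = (-0.6971 + 0.02022i)
new amp(|1⟩) = (0.99958 + 0.0289959i)·b = (0.7164 + 0.02078i)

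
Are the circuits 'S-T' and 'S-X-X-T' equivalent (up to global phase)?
Yes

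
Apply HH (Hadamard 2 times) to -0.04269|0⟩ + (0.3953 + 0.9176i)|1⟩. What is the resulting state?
-0.04269|0⟩ + (0.3953 + 0.9176i)|1⟩

H² = I, so an even number of Hadamards cancels: H^2 = I and the state is unchanged.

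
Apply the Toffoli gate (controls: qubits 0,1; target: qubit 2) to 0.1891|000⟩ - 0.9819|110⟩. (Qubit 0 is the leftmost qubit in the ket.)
0.1891|000⟩ - 0.9819|111⟩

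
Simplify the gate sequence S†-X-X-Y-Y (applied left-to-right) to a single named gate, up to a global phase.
S†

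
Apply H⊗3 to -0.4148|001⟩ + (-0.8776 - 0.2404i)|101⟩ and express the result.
(-0.4569 - 0.08499i)|000⟩ + (0.4569 + 0.08499i)|001⟩ + (-0.4569 - 0.08499i)|010⟩ + (0.4569 + 0.08499i)|011⟩ + (0.1636 + 0.08499i)|100⟩ + (-0.1636 - 0.08499i)|101⟩ + (0.1636 + 0.08499i)|110⟩ + (-0.1636 - 0.08499i)|111⟩

H⊗3 gives amp(|y⟩) = (1/2√2) Σ_x (−1)^(x·y) amp(|x⟩), where x·y is the number of positions in which both x and y have a 1.
|000⟩: (-0.4148 + (-0.8776 - 0.2404i))/(2√2) = (-0.4569 - 0.08499i)
|001⟩: (0.4148 - (-0.8776 - 0.2404i))/(2√2) = (0.4569 + 0.08499i)
|010⟩: (-0.4148 + (-0.8776 - 0.2404i))/(2√2) = (-0.4569 - 0.08499i)
|011⟩: (0.4148 - (-0.8776 - 0.2404i))/(2√2) = (0.4569 + 0.08499i)
|100⟩: (-0.4148 - (-0.8776 - 0.2404i))/(2√2) = (0.1636 + 0.08499i)
|101⟩: (0.4148 + (-0.8776 - 0.2404i))/(2√2) = (-0.1636 - 0.08499i)
|110⟩: (-0.4148 - (-0.8776 - 0.2404i))/(2√2) = (0.1636 + 0.08499i)
|111⟩: (0.4148 + (-0.8776 - 0.2404i))/(2√2) = (-0.1636 - 0.08499i)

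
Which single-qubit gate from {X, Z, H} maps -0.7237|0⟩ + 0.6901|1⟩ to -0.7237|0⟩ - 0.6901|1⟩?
Z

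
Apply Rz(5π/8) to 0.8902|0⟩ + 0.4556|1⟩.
(0.4946 - 0.7402i)|0⟩ + (0.2531 + 0.3788i)|1⟩

Rz(5π/8) = [[e^(−iθ/2), 0], [0, e^(iθ/2)]] with e^(±iθ/2) = cos(θ/2) ± i·sin(θ/2); θ = 5π/8, cos(θ/2) ≈ 0.55557, sin(θ/2) ≈ 0.83147.
With a = amp(|0⟩) = 0.8902 and b = amp(|1⟩) = 0.4556:
new amp(|0⟩) = (0.55557 - 0.83147i)·a = (0.4946 - 0.7402i)
new amp(|1⟩) = (0.55557 + 0.83147i)·b = (0.2531 + 0.3788i)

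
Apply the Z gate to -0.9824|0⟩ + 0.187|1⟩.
-0.9824|0⟩ - 0.187|1⟩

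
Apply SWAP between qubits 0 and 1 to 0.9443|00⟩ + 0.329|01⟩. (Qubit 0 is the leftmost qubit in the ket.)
0.9443|00⟩ + 0.329|10⟩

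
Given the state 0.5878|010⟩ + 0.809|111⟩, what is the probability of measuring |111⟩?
0.6545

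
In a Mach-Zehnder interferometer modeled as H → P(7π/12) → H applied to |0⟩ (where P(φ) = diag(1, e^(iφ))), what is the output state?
(0.3706 + 0.483i)|0⟩ + (0.6294 - 0.483i)|1⟩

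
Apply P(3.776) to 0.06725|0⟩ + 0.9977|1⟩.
0.06725|0⟩ + (-0.8036 - 0.5913i)|1⟩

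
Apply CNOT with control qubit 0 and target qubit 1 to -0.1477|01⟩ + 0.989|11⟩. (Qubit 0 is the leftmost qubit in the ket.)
-0.1477|01⟩ + 0.989|10⟩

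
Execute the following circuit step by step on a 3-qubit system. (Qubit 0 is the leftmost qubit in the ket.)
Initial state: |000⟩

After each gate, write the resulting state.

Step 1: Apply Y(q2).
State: i|001⟩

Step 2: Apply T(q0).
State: i|001⟩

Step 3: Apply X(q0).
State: i|101⟩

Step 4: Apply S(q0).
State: -|101⟩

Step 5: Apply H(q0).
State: -1/√2|001⟩ + 1/√2|101⟩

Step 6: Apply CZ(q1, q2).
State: -1/√2|001⟩ + 1/√2|101⟩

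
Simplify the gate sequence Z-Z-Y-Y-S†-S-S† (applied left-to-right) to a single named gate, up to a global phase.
S†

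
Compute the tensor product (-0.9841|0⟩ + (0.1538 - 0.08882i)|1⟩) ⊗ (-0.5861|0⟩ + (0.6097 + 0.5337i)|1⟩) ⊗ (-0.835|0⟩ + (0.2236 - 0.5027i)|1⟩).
-0.4816|000⟩ + (0.129 - 0.2899i)|001⟩ + (0.501 + 0.4386i)|010⟩ + (-0.3982 + 0.1842i)|011⟩ + (0.07527 - 0.04347i)|100⟩ + (0.006013 + 0.05695i)|101⟩ + (-0.1179 - 0.02332i)|110⟩ + (0.04561 - 0.06472i)|111⟩

amp(|b₁b₂…⟩) = product of the factor amplitudes for bits b₁, b₂, …; only kets whose every factor amplitude is nonzero survive.
|000⟩: (-0.9841)(-0.5861)(-0.835) = -0.4816
|001⟩: (-0.9841)(-0.5861)(0.2236 - 0.5027i) = (0.129 - 0.2899i)
|010⟩: (-0.9841)(0.6097 + 0.5337i)(-0.835) = (0.501 + 0.4386i)
|011⟩: (-0.9841)(0.6097 + 0.5337i)(0.2236 - 0.5027i) = (-0.3982 + 0.1842i)
|100⟩: (0.1538 - 0.08882i)(-0.5861)(-0.835) = (0.07527 - 0.04347i)
|101⟩: (0.1538 - 0.08882i)(-0.5861)(0.2236 - 0.5027i) = (0.006013 + 0.05695i)
|110⟩: (0.1538 - 0.08882i)(0.6097 + 0.5337i)(-0.835) = (-0.1179 - 0.02332i)
|111⟩: (0.1538 - 0.08882i)(0.6097 + 0.5337i)(0.2236 - 0.5027i) = (0.04561 - 0.06472i)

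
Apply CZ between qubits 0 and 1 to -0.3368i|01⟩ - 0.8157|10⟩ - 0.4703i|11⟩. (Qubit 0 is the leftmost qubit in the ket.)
-0.3368i|01⟩ - 0.8157|10⟩ + 0.4703i|11⟩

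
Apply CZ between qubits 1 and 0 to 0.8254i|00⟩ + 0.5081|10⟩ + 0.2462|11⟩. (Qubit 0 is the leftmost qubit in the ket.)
0.8254i|00⟩ + 0.5081|10⟩ - 0.2462|11⟩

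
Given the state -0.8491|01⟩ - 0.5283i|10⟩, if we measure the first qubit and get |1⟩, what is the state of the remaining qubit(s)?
-i|0⟩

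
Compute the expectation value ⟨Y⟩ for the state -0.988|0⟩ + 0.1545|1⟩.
0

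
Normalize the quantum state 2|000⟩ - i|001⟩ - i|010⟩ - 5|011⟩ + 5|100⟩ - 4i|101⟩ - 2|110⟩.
0.2294|000⟩ - 0.1147i|001⟩ - 0.1147i|010⟩ - 0.5735|011⟩ + 0.5735|100⟩ - 0.4588i|101⟩ - 0.2294|110⟩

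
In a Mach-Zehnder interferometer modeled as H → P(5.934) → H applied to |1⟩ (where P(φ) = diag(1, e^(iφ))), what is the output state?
(0.03017 + 0.1711i)|0⟩ + (0.9698 - 0.1711i)|1⟩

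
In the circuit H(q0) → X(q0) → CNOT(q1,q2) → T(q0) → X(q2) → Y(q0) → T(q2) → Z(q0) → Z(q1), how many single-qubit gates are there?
8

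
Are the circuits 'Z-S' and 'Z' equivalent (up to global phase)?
No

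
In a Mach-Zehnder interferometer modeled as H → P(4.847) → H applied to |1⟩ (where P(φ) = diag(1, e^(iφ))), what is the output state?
(0.4329 + 0.4955i)|0⟩ + (0.5671 - 0.4955i)|1⟩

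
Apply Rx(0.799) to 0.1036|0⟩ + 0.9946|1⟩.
(0.09544 - 0.3869i)|0⟩ + (0.9163 - 0.0403i)|1⟩

Rx(0.799) = [[cos(θ/2), −i·sin(θ/2)], [−i·sin(θ/2), cos(θ/2)]]; θ = 0.799, cos(θ/2) ≈ 0.921256, sin(θ/2) ≈ 0.388958.
With a = amp(|0⟩) = 0.1036 and b = amp(|1⟩) = 0.9946:
new amp(|0⟩) = (0.921256)·a + (-0.388958i)·b = (0.09544 - 0.3869i)
new amp(|1⟩) = (-0.388958i)·a + (0.921256)·b = (0.9163 - 0.0403i)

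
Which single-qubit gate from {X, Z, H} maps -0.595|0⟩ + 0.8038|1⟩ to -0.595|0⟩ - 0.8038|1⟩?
Z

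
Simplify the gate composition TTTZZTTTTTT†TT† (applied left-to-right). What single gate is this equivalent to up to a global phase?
T†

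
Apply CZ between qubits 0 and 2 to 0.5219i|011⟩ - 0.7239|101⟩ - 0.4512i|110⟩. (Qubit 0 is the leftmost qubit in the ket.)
0.5219i|011⟩ + 0.7239|101⟩ - 0.4512i|110⟩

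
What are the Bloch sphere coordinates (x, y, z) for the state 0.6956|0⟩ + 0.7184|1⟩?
(0.9994, 0, -0.03224)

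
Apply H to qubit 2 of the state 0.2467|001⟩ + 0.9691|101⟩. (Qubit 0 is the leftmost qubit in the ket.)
0.1744|000⟩ - 0.1744|001⟩ + 0.6853|100⟩ - 0.6853|101⟩

H on qubit 2 mixes each pair of kets that differ only in qubit 2: amplitudes (a, b) of (|…0…⟩, |…1…⟩) become ((a + b)/√2, (a − b)/√2). Kets absent from the input have amplitude 0.
(|000⟩, |001⟩): (a, b) = (0, 0.2467) → (0.1744, -0.1744)
(|100⟩, |101⟩): (a, b) = (0, 0.9691) → (0.6853, -0.6853)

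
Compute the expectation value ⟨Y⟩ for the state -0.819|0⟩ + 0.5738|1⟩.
0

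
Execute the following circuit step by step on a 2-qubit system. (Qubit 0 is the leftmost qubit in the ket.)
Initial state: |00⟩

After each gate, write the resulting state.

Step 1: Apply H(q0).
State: 1/√2|00⟩ + 1/√2|10⟩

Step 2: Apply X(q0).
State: 1/√2|00⟩ + 1/√2|10⟩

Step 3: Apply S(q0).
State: 1/√2|00⟩ + (1/√2)i|10⟩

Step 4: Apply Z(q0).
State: 1/√2|00⟩ - (1/√2)i|10⟩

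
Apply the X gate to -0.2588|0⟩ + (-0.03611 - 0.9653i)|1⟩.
(-0.03611 - 0.9653i)|0⟩ - 0.2588|1⟩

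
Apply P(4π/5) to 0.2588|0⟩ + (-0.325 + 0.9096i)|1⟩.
0.2588|0⟩ + (-0.2717 - 0.9269i)|1⟩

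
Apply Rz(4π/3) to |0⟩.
(-1/2 - 0.866i)|0⟩

Rz(4π/3) = [[e^(−iθ/2), 0], [0, e^(iθ/2)]] with e^(±iθ/2) = cos(θ/2) ± i·sin(θ/2); θ = 4π/3, cos(θ/2) ≈ -0.5, sin(θ/2) ≈ 0.866025.
With a = amp(|0⟩) = 1 and b = amp(|1⟩) = 0:
new amp(|0⟩) = (-0.5 - 0.866025i)·a = (-1/2 - 0.866i)
new amp(|1⟩) = (-0.5 + 0.866025i)·b = 0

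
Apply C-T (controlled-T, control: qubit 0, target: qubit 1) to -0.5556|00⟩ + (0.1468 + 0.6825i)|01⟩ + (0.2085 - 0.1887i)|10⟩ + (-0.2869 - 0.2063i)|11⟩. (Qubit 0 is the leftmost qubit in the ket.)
-0.5556|00⟩ + (0.1468 + 0.6825i)|01⟩ + (0.2085 - 0.1887i)|10⟩ + (-0.05699 - 0.3487i)|11⟩

C-T leaves the control-|0⟩ kets |00⟩, |01⟩ unchanged and applies T to qubit 1 on the control-|1⟩ pair (|10⟩, |11⟩).
T = [[1, 0], [0, (1/√2 + (1/√2)i)]].
With a = amp(|10⟩) = (0.2085 - 0.1887i) and b = amp(|11⟩) = (-0.2869 - 0.2063i):
new amp(|10⟩) = (1)·a = (0.2085 - 0.1887i)
new amp(|11⟩) = (1/√2 + (1/√2)i)·b = (-0.05699 - 0.3487i)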